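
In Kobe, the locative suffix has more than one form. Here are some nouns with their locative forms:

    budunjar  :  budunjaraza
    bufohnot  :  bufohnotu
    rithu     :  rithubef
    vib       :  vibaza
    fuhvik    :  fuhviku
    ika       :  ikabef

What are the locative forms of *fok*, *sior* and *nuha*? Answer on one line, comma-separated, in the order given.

Looking at the final sound of each stem: -u when the stem ends in a voiceless consonant (*bufohnot*, *fuhvik*); -aza when the stem ends in a voiced consonant (*budunjar*, *vib*); -bef when the stem ends in a vowel (*rithu*, *ika*).
*fok* — final sound /k/ (a voiceless consonant) → -u → *foku*.
*sior* — final sound /r/ (a voiced consonant) → -aza → *sioraza*.
*nuha* — final sound /a/ (a vowel) → -bef → *nuhabef*.

foku, sioraza, nuhabef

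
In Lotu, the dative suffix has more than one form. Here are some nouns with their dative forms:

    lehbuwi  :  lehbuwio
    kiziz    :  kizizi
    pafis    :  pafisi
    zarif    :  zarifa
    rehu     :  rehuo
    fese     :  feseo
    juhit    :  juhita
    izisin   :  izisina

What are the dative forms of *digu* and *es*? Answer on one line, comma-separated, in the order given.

diguo, esi

Looking at the final sound of each stem: -i when the stem ends in a sibilant (*kiziz*, *pafis*); -a when the stem ends in a non-sibilant consonant (*zarif*, *juhit*, *izisin*); -o when the stem ends in a vowel (*lehbuwi*, *rehu*, *fese*).
Since the final sound of *digu* is /u/ (a vowel), it takes -o, giving *diguo*.
The final sound of *es* is /s/, which is a sibilant, so the suffix is -i, giving *esi*.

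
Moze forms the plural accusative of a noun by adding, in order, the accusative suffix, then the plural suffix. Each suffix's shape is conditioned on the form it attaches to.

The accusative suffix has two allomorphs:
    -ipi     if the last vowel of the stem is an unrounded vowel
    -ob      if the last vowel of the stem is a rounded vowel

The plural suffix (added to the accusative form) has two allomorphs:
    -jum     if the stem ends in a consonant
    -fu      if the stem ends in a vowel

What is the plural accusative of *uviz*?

uvizipifu

*uviz* — last vowel /i/ (an unrounded vowel) → -ipi → *uvizipi*.
The final sound of the accusative form *uvizipi* is /i/, which is a vowel, so the plural suffix is -fu, giving *uvizipifu*.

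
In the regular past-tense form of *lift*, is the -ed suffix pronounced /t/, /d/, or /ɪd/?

/ɪd/

The stem *lift* ends in /t/ or /d/.
The -ed suffix is realized as /ɪd/ after /t, d/; as /t/ after other voiceless consonants; and as /d/ after other voiced sounds.
So -ed on *lift* is pronounced /ɪd/.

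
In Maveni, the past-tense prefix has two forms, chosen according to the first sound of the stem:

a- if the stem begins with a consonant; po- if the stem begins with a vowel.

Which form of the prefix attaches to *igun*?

*igun*: first sound = /i/, a vowel → po-.

po-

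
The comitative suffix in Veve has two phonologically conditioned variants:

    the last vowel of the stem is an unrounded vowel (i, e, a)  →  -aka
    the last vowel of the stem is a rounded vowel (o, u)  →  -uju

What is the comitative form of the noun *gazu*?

gazuuju

The last vowel of *gazu* is /u/, which is a rounded vowel, so the suffix is -uju, giving *gazuuju*.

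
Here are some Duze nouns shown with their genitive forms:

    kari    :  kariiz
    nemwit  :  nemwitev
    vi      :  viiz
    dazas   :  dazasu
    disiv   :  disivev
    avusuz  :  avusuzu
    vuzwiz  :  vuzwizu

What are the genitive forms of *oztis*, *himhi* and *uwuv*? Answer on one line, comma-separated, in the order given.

oztisu, himhiiz, uwuvev

The suffix is conditioned by the final sound: -u when the stem ends in a sibilant (*dazas*, *avusuz*, *vuzwiz*); -ev when the stem ends in a non-sibilant consonant (*nemwit*, *disiv*); -iz when the stem ends in a vowel (*kari*, *vi*).
Since the final sound of *oztis* is /s/ (a sibilant), it takes -u, giving *oztisu*.
The final sound of *himhi* is /i/, which is a vowel, so the suffix is -iz, giving *himhiiz*.
The final sound of *uwuv* is /v/, which is a non-sibilant consonant, so the suffix is -ev, giving *uwuvev*.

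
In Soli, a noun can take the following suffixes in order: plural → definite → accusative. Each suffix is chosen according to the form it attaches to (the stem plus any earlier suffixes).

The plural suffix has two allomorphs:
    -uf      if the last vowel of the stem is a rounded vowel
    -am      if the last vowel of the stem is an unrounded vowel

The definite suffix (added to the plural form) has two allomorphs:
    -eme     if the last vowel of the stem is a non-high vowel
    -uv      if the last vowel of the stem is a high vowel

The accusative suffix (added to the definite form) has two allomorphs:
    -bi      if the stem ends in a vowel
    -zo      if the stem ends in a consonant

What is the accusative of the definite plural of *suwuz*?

*suwuz* — last vowel /u/ (a rounded vowel) → -uf → *suwuzuf*.
The plural form *suwuzuf* — last vowel /u/ (a high vowel) → -uv → *suwuzufuv*.
The definite form *suwuzufuv* — final sound /v/ (a consonant) → -zo → *suwuzufuvzo*.

suwuzufuvzo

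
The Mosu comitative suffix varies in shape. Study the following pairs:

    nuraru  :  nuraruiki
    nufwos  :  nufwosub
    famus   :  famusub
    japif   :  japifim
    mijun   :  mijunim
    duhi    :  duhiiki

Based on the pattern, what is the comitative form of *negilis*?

negilisub

The suffix is conditioned by the final sound: -ub when the stem ends in a sibilant (*nufwos*, *famus*); -im when the stem ends in a non-sibilant consonant (*japif*, *mijun*); -iki when the stem ends in a vowel (*nuraru*, *duhi*).
Since the final sound of *negilis* is /s/ (a sibilant), it takes -ub, giving *negilisub*.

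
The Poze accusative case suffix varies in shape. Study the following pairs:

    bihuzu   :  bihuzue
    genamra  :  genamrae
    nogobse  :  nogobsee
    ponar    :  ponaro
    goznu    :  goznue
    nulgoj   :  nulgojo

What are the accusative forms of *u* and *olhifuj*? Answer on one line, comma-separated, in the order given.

The alternation tracks the final sound of the stem — -o when the stem ends in a consonant (*ponar*, *nulgoj*); -e when the stem ends in a vowel (*bihuzu*, *genamra*, *nogobse*, *goznu*).
The final sound of *u* is /u/, which is a vowel, so the suffix is -e, giving *ue*.
*olhifuj* — final sound /j/ (a consonant) → -o → *olhifujo*.

ue, olhifujo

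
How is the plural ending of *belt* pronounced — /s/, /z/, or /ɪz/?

The stem *belt* ends in a voiceless non-sibilant consonant.
The plural suffix surfaces as /ɪz/ after sibilants, /s/ after other voiceless consonants, and /z/ after other voiced sounds.
So the plural -s on *belt* is pronounced /s/.

/s/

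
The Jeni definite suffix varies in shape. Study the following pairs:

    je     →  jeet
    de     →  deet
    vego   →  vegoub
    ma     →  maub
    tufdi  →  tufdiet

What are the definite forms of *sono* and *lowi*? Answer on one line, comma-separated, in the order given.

The pattern is front/back vowel harmony: -et when the last vowel of the stem is a front vowel (*je*, *de*, *tufdi*); -ub when the last vowel of the stem is a back vowel (*vego*, *ma*).
*sono* — last vowel /o/ (a back vowel) → -ub → *sonoub*.
*lowi*: last vowel = /i/, a front vowel → -et → *lowiet*.

sonoub, lowiet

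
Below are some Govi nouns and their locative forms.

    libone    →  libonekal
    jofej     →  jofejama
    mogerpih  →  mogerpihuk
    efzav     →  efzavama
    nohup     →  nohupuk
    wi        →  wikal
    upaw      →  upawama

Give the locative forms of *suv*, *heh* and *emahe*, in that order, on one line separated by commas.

suvama, hehuk, emahekal

The alternation tracks the final sound of the stem — -uk when the stem ends in a voiceless consonant (*mogerpih*, *nohup*); -ama when the stem ends in a voiced consonant (*jofej*, *efzav*, *upaw*); -kal when the stem ends in a vowel (*libone*, *wi*).
*suv* — final sound /v/ (a voiced consonant) → -ama → *suvama*.
The final sound of *heh* is /h/, which is a voiceless consonant, so the suffix is -uk, giving *hehuk*.
*emahe*: final sound = /e/, a vowel → -kal → *emahekal*.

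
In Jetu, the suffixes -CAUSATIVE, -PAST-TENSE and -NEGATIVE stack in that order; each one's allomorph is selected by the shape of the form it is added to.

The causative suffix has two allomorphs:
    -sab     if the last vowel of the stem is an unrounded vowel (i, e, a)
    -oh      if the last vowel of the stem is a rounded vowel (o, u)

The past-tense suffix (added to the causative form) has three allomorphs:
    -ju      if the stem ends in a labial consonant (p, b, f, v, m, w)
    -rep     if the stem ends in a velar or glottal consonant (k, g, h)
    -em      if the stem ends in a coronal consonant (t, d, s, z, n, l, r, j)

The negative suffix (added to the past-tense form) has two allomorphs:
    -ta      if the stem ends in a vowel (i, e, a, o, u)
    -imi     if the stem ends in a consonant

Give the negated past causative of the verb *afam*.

afamsabjuta

Since the last vowel of *afam* is /a/ (an unrounded vowel), it takes -sab, giving *afamsab*.
The final consonant of the causative form *afamsab* is /b/, which is labial, so the past-tense suffix is -ju, giving *afamsabju*.
The past-tense form *afamsabju* — final sound /u/ (a vowel) → -ta → *afamsabjuta*.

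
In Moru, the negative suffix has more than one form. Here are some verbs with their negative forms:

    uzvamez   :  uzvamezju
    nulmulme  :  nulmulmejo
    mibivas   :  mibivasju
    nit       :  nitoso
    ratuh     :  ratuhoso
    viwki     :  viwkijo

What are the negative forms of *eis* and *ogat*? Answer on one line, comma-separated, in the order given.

The alternation tracks the final sound of the stem — -ju when the stem ends in a sibilant (*uzvamez*, *mibivas*); -oso when the stem ends in a non-sibilant consonant (*nit*, *ratuh*); -jo when the stem ends in a vowel (*nulmulme*, *viwki*).
Since the final sound of *eis* is /s/ (a sibilant), it takes -ju, giving *eisju*.
*ogat* — final sound /t/ (a non-sibilant consonant) → -oso → *ogatoso*.

eisju, ogatoso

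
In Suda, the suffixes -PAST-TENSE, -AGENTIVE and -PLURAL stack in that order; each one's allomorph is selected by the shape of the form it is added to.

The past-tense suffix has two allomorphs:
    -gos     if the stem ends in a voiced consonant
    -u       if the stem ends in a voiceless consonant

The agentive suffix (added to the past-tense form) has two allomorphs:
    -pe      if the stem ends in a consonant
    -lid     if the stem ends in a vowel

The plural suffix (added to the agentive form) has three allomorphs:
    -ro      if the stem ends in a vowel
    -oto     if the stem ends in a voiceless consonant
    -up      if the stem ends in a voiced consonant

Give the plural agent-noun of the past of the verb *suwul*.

suwulgospero

*suwul* — final consonant /l/ (voiced) → -gos → *suwulgos*.
The past-tense form *suwulgos* — final sound /s/ (a consonant) → -pe → *suwulgospe*.
Since the final sound of the agentive form *suwulgospe* is /e/ (a vowel), it takes -ro, giving *suwulgospero*.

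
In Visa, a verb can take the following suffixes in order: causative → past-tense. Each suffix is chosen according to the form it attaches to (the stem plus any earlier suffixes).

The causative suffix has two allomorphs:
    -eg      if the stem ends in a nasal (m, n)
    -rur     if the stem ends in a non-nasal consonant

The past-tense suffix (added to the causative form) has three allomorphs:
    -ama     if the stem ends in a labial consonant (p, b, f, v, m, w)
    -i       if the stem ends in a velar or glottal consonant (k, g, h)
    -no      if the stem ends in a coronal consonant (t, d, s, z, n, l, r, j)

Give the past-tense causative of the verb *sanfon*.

sanfonegi

*sanfon* — final consonant /n/ (a nasal) → -eg → *sanfoneg*.
Since the final consonant of the causative form *sanfoneg* is /g/ (velar/glottal), it takes -i, giving *sanfonegi*.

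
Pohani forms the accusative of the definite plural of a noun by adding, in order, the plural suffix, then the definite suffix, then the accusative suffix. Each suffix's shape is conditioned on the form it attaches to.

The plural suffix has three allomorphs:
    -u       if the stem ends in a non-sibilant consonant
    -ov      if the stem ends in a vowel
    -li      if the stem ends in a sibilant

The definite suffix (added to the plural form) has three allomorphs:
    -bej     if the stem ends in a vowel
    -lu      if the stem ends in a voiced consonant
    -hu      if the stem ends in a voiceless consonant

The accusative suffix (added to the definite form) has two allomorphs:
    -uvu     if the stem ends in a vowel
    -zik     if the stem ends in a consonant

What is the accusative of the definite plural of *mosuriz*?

*mosuriz*: final sound = /z/, a sibilant → -li → *mosurizli*.
The plural form *mosurizli* — final sound /i/ (a vowel) → -bej → *mosurizlibej*.
The definite form *mosurizlibej*: final sound = /j/, a consonant → -zik → *mosurizlibejzik*.

mosurizlibejzik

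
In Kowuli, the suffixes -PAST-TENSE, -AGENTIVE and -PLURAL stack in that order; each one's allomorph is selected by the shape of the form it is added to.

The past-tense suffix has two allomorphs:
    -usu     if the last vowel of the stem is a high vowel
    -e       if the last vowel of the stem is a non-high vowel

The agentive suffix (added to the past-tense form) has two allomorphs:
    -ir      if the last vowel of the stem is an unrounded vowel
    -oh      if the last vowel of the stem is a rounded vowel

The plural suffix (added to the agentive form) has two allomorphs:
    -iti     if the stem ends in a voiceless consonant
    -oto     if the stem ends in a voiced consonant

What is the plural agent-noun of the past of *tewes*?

Since the last vowel of *tewes* is /e/ (a non-high vowel), it takes -e, giving *tewese*.
The last vowel of the past-tense form *tewese* is /e/, which is an unrounded vowel, so the agentive suffix is -ir, giving *teweseir*.
The final consonant of the agentive form *teweseir* is /r/, which is voiced, so the plural suffix is -oto, giving *teweseiroto*.

teweseiroto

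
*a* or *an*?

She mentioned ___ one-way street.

The indefinite article is chosen by the initial *sound* of the following word, not its spelling.
*one-way* begins with the sound /wʌ/ (*one* pronounced /wʌn/) — a consonant sound.
So the article is *a*: She mentioned a one-way street.

a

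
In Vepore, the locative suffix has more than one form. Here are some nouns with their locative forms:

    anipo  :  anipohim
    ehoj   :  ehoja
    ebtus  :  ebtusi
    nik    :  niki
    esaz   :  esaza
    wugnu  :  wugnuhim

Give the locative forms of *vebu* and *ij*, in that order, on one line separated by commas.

vebuhim, ija

The alternation tracks the final sound of the stem — -i when the stem ends in a voiceless consonant (*ebtus*, *nik*); -a when the stem ends in a voiced consonant (*ehoj*, *esaz*); -him when the stem ends in a vowel (*anipo*, *wugnu*).
*vebu* — final sound /u/ (a vowel) → -him → *vebuhim*.
Since the final sound of *ij* is /j/ (a voiced consonant), it takes -a, giving *ija*.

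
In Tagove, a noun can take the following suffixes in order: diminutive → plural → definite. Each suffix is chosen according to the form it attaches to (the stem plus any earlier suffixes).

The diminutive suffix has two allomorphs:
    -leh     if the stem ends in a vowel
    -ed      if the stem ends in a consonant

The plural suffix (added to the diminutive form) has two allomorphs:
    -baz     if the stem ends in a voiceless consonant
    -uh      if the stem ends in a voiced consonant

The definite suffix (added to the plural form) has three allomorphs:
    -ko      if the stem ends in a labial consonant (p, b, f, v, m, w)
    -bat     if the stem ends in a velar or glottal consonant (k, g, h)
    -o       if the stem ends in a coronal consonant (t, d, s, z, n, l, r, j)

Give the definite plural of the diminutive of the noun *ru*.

rulehbazo

The final sound of *ru* is /u/, which is a vowel, so the diminutive suffix is -leh, giving *ruleh*.
Since the final consonant of the diminutive form *ruleh* is /h/ (voiceless), it takes -baz, giving *rulehbaz*.
The final consonant of the plural form *rulehbaz* is /z/, which is coronal, so the definite suffix is -o, giving *rulehbazo*.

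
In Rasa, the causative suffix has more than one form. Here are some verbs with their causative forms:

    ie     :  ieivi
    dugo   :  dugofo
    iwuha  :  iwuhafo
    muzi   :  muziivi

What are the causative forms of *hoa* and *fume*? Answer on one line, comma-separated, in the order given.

The suffix is conditioned by the last vowel: -ivi when the last vowel of the stem is a front vowel (*ie*, *muzi*); -fo when the last vowel of the stem is a back vowel (*dugo*, *iwuha*).
The last vowel of *hoa* is /a/, which is a back vowel, so the suffix is -fo, giving *hoafo*.
*fume*: last vowel = /e/, a front vowel → -ivi → *fumeivi*.

hoafo, fumeivi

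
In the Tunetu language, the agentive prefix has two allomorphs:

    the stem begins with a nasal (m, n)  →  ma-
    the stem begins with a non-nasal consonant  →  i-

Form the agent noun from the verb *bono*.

*bono*: first consonant = /b/, non-nasal → i- → *ibono*.

ibono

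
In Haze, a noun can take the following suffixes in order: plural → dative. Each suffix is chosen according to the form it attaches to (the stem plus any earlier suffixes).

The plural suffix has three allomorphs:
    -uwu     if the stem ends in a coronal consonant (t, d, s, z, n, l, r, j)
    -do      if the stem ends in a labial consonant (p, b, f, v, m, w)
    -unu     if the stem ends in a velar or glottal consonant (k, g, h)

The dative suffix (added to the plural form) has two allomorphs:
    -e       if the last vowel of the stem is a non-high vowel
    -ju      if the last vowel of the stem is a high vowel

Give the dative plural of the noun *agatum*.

Since the final consonant of *agatum* is /m/ (labial), it takes -do, giving *agatumdo*.
The plural form *agatumdo*: last vowel = /o/, a non-high vowel → -e → *agatumdoe*.

agatumdoe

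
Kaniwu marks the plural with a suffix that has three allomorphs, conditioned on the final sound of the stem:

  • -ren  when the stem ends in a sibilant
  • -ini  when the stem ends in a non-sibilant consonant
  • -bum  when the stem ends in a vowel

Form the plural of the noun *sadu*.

The final sound of *sadu* is /u/, which is a vowel, so the suffix is -bum, giving *sadubum*.

sadubum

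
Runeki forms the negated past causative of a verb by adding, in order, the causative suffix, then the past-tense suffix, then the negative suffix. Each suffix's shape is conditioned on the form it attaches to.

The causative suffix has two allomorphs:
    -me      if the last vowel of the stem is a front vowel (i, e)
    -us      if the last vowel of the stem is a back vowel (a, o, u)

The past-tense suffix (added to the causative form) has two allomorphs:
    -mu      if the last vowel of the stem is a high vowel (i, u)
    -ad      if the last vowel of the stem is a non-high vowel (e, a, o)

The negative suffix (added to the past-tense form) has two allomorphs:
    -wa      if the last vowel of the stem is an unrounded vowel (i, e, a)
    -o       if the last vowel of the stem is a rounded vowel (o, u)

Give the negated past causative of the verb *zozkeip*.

zozkeipmeadwa

*zozkeip*: last vowel = /i/, a front vowel → -me → *zozkeipme*.
The last vowel of the causative form *zozkeipme* is /e/, which is a non-high vowel, so the past-tense suffix is -ad, giving *zozkeipmead*.
The last vowel of the past-tense form *zozkeipmead* is /a/, which is an unrounded vowel, so the negative suffix is -wa, giving *zozkeipmeadwa*.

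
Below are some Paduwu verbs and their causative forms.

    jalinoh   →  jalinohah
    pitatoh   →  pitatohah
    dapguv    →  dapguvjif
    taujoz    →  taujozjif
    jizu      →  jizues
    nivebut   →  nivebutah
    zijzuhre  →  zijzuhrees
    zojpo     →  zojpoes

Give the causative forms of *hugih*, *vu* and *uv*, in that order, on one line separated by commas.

Looking at the final sound of each stem: -ah when the stem ends in a voiceless consonant (*jalinoh*, *pitatoh*, *nivebut*); -jif when the stem ends in a voiced consonant (*dapguv*, *taujoz*); -es when the stem ends in a vowel (*jizu*, *zijzuhre*, *zojpo*).
*hugih* — final sound /h/ (a voiceless consonant) → -ah → *hugihah*.
*vu*: final sound = /u/, a vowel → -es → *vues*.
Since the final sound of *uv* is /v/ (a voiced consonant), it takes -jif, giving *uvjif*.

hugihah, vues, uvjif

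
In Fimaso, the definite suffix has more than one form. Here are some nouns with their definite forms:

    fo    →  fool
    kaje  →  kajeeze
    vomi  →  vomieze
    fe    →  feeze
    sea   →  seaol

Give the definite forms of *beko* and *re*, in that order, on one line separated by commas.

bekool, reeze

The suffix is conditioned by the last vowel: -eze when the last vowel of the stem is a front vowel (*kaje*, *vomi*, *fe*); -ol when the last vowel of the stem is a back vowel (*fo*, *sea*).
*beko* — last vowel /o/ (a back vowel) → -ol → *bekool*.
The last vowel of *re* is /e/, which is a front vowel, so the suffix is -eze, giving *reeze*.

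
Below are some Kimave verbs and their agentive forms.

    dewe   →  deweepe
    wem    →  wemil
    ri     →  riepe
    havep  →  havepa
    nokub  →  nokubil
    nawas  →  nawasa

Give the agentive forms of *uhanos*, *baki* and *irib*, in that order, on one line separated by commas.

The pattern is voicing of the final sound: -a when the stem ends in a voiceless consonant (*havep*, *nawas*); -il when the stem ends in a voiced consonant (*wem*, *nokub*); -epe when the stem ends in a vowel (*dewe*, *ri*).
The final sound of *uhanos* is /s/, which is a voiceless consonant, so the suffix is -a, giving *uhanosa*.
The final sound of *baki* is /i/, which is a vowel, so the suffix is -epe, giving *bakiepe*.
*irib*: final sound = /b/, a voiced consonant → -il → *iribil*.

uhanosa, bakiepe, iribil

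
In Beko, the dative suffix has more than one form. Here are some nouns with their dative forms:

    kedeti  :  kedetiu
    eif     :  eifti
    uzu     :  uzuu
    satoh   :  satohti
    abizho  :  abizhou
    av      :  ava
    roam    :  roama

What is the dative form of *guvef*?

The alternation tracks the final sound of the stem — -ti when the stem ends in a voiceless consonant (*eif*, *satoh*); -a when the stem ends in a voiced consonant (*av*, *roam*); -u when the stem ends in a vowel (*kedeti*, *uzu*, *abizho*).
Since the final sound of *guvef* is /f/ (a voiceless consonant), it takes -ti, giving *guvefti*.

guvefti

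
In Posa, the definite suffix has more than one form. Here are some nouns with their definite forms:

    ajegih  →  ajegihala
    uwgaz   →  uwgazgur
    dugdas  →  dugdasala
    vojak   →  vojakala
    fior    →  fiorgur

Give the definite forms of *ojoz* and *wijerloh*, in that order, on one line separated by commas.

The alternation tracks the final consonant of the stem — -ala when the stem ends in a voiceless consonant (*ajegih*, *dugdas*, *vojak*); -gur when the stem ends in a voiced consonant (*uwgaz*, *fior*).
Since the final consonant of *ojoz* is /z/ (voiced), it takes -gur, giving *ojozgur*.
The final consonant of *wijerloh* is /h/, which is voiceless, so the suffix is -ala, giving *wijerlohala*.

ojozgur, wijerlohala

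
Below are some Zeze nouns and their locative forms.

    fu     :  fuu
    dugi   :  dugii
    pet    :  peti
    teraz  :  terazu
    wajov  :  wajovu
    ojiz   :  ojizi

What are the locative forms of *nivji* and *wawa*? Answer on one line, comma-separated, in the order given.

The suffix is conditioned by the last vowel: -i when the last vowel of the stem is a front vowel (*dugi*, *pet*, *ojiz*); -u when the last vowel of the stem is a back vowel (*fu*, *teraz*, *wajov*).
*nivji*: last vowel = /i/, a front vowel → -i → *nivjii*.
The last vowel of *wawa* is /a/, which is a back vowel, so the suffix is -u, giving *wawau*.

nivjii, wawau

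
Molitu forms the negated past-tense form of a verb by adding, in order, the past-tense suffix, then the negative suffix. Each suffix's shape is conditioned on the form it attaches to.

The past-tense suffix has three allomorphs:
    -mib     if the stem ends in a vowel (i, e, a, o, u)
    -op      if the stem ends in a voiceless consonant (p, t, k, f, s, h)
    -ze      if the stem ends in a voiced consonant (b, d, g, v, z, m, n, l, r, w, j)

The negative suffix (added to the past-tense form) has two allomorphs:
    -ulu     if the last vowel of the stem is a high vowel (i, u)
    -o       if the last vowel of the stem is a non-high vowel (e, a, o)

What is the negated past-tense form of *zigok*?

zigokopo

The final sound of *zigok* is /k/, which is a voiceless consonant, so the past-tense suffix is -op, giving *zigokop*.
Since the last vowel of the past-tense form *zigokop* is /o/ (a non-high vowel), it takes -o, giving *zigokopo*.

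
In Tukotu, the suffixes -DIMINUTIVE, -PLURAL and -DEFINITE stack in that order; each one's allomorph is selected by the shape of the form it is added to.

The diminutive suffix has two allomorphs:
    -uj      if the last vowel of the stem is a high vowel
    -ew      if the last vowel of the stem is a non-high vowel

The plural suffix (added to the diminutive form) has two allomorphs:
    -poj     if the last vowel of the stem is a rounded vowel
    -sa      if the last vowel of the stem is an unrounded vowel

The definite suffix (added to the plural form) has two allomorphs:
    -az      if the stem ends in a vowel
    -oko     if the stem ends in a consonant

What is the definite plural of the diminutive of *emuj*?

emujujpojoko

Since the last vowel of *emuj* is /u/ (a high vowel), it takes -uj, giving *emujuj*.
The diminutive form *emujuj* — last vowel /u/ (a rounded vowel) → -poj → *emujujpoj*.
The plural form *emujujpoj*: final sound = /j/, a consonant → -oko → *emujujpojoko*.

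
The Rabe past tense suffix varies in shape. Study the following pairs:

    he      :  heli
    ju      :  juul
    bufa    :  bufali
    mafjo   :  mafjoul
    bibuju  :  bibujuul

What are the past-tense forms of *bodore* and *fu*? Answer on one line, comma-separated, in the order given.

bodoreli, fuul

The suffix is conditioned by the last vowel: -ul when the last vowel of the stem is a rounded vowel (*ju*, *mafjo*, *bibuju*); -li when the last vowel of the stem is an unrounded vowel (*he*, *bufa*).
*bodore*: last vowel = /e/, an unrounded vowel → -li → *bodoreli*.
The last vowel of *fu* is /u/, which is a rounded vowel, so the suffix is -ul, giving *fuul*.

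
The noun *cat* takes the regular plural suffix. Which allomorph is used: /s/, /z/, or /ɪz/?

/s/

The stem *cat* ends in a voiceless non-sibilant consonant.
The plural suffix surfaces as /ɪz/ after sibilants, /s/ after other voiceless consonants, and /z/ after other voiced sounds.
So the plural -s on *cat* is pronounced /s/.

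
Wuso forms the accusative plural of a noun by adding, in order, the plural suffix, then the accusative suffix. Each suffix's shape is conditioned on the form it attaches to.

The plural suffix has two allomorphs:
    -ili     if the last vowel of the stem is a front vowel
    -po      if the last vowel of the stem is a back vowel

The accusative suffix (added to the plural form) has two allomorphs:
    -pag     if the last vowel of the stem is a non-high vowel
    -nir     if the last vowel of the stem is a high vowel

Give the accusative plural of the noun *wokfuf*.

*wokfuf* — last vowel /u/ (a back vowel) → -po → *wokfufpo*.
The plural form *wokfufpo* — last vowel /o/ (a non-high vowel) → -pag → *wokfufpopag*.

wokfufpopag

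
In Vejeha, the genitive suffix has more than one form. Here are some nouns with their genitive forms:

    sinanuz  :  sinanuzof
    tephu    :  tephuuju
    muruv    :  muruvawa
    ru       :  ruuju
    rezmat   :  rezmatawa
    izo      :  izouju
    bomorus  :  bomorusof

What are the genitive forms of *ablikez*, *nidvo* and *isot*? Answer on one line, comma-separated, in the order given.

The suffix is conditioned by the final sound: -of when the stem ends in a sibilant (*sinanuz*, *bomorus*); -awa when the stem ends in a non-sibilant consonant (*muruv*, *rezmat*); -uju when the stem ends in a vowel (*tephu*, *ru*, *izo*).
The final sound of *ablikez* is /z/, which is a sibilant, so the suffix is -of, giving *ablikezof*.
*nidvo*: final sound = /o/, a vowel → -uju → *nidvouju*.
The final sound of *isot* is /t/, which is a non-sibilant consonant, so the suffix is -awa, giving *isotawa*.

ablikezof, nidvouju, isotawa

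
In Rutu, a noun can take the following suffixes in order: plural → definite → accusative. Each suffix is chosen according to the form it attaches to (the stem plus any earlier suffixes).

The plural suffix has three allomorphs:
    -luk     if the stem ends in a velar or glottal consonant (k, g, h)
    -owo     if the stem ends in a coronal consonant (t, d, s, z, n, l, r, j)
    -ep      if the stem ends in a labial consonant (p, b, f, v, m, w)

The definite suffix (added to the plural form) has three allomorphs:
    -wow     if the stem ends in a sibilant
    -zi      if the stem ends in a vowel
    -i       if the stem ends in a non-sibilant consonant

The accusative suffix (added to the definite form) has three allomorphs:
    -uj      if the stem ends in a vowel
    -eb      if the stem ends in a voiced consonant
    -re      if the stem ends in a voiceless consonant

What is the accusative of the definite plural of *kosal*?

*kosal* — final consonant /l/ (coronal) → -owo → *kosalowo*.
The final sound of the plural form *kosalowo* is /o/, which is a vowel, so the definite suffix is -zi, giving *kosalowozi*.
Since the final sound of the definite form *kosalowozi* is /i/ (a vowel), it takes -uj, giving *kosalowoziuj*.

kosalowoziuj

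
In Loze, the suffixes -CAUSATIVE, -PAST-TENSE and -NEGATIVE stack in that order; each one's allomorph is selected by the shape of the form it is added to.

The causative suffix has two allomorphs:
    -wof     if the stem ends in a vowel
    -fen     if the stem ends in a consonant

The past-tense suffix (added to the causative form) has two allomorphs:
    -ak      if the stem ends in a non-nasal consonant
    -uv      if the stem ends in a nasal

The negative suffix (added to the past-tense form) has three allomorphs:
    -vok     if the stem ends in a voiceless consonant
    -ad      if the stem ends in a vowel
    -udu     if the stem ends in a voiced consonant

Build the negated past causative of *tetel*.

tetelfenuvudu

Since the final sound of *tetel* is /l/ (a consonant), it takes -fen, giving *tetelfen*.
Since the final consonant of the causative form *tetelfen* is /n/ (a nasal), it takes -uv, giving *tetelfenuv*.
The past-tense form *tetelfenuv* — final sound /v/ (a voiced consonant) → -udu → *tetelfenuvudu*.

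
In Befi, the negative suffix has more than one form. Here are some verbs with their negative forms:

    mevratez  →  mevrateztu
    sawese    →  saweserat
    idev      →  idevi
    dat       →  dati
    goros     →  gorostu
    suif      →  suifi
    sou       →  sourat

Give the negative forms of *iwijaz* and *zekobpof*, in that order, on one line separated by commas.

iwijaztu, zekobpofi

The pattern is sibilance of the final sound: -tu when the stem ends in a sibilant (*mevratez*, *goros*); -i when the stem ends in a non-sibilant consonant (*idev*, *dat*, *suif*); -rat when the stem ends in a vowel (*sawese*, *sou*).
*iwijaz*: final sound = /z/, a sibilant → -tu → *iwijaztu*.
*zekobpof* — final sound /f/ (a non-sibilant consonant) → -i → *zekobpofi*.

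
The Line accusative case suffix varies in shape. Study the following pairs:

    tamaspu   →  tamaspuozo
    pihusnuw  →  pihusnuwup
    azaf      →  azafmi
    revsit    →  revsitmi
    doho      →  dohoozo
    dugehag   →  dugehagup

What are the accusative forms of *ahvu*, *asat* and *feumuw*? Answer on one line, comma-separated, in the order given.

ahvuozo, asatmi, feumuwup

Looking at the final sound of each stem: -mi when the stem ends in a voiceless consonant (*azaf*, *revsit*); -up when the stem ends in a voiced consonant (*pihusnuw*, *dugehag*); -ozo when the stem ends in a vowel (*tamaspu*, *doho*).
The final sound of *ahvu* is /u/, which is a vowel, so the suffix is -ozo, giving *ahvuozo*.
Since the final sound of *asat* is /t/ (a voiceless consonant), it takes -mi, giving *asatmi*.
The final sound of *feumuw* is /w/, which is a voiced consonant, so the suffix is -up, giving *feumuwup*.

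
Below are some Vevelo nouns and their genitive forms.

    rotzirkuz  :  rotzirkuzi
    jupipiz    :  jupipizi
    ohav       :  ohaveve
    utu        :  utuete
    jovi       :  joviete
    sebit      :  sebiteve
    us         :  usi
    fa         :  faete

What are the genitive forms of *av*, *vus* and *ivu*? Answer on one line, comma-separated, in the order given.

aveve, vusi, ivuete

The suffix is conditioned by the final sound: -i when the stem ends in a sibilant (*rotzirkuz*, *jupipiz*, *us*); -eve when the stem ends in a non-sibilant consonant (*ohav*, *sebit*); -ete when the stem ends in a vowel (*utu*, *jovi*, *fa*).
*av*: final sound = /v/, a non-sibilant consonant → -eve → *aveve*.
*vus*: final sound = /s/, a sibilant → -i → *vusi*.
*ivu* — final sound /u/ (a vowel) → -ete → *ivuete*.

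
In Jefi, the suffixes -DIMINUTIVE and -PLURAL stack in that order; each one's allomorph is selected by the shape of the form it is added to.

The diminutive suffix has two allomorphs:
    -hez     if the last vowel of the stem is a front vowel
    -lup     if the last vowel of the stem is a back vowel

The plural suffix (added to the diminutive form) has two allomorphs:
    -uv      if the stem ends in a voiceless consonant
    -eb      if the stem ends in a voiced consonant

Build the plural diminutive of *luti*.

*luti*: last vowel = /i/, a front vowel → -hez → *lutihez*.
The diminutive form *lutihez*: final consonant = /z/, voiced → -eb → *lutihezeb*.

lutihezeb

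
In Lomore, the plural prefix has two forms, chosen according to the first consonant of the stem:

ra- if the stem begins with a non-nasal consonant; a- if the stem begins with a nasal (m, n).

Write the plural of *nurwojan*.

anurwojan

*nurwojan* — first consonant /n/ (a nasal) → a- → *anurwojan*.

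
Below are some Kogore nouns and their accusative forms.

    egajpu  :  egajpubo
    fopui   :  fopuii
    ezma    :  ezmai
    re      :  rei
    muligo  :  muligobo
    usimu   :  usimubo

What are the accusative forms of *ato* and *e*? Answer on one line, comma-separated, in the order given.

atobo, ei

The pattern is rounding harmony: -bo when the last vowel of the stem is a rounded vowel (*egajpu*, *muligo*, *usimu*); -i when the last vowel of the stem is an unrounded vowel (*fopui*, *ezma*, *re*).
The last vowel of *ato* is /o/, which is a rounded vowel, so the suffix is -bo, giving *atobo*.
Since the last vowel of *e* is /e/ (an unrounded vowel), it takes -i, giving *ei*.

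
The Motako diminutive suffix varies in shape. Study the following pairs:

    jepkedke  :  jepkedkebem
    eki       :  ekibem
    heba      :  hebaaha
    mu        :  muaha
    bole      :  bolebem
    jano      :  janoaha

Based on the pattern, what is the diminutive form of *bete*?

Looking at the last vowel of each stem: -bem when the last vowel of the stem is a front vowel (*jepkedke*, *eki*, *bole*); -aha when the last vowel of the stem is a back vowel (*heba*, *mu*, *jano*).
*bete* — last vowel /e/ (a front vowel) → -bem → *betebem*.

betebem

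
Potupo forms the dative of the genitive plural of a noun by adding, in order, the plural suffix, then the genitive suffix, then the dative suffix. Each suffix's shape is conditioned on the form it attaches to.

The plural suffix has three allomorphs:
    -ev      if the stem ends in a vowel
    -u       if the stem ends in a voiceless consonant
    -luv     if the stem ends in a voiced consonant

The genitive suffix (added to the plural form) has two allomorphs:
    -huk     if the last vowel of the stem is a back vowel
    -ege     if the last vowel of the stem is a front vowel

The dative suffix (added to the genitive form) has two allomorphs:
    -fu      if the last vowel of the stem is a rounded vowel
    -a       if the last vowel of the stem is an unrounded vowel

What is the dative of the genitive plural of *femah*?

*femah* — final sound /h/ (a voiceless consonant) → -u → *femahu*.
The last vowel of the plural form *femahu* is /u/, which is a back vowel, so the genitive suffix is -huk, giving *femahuhuk*.
The genitive form *femahuhuk* — last vowel /u/ (a rounded vowel) → -fu → *femahuhukfu*.

femahuhukfu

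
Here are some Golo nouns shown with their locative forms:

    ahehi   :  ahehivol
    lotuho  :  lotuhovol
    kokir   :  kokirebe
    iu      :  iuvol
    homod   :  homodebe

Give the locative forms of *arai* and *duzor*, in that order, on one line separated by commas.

The alternation tracks the final sound of the stem — -ebe when the stem ends in a consonant (*kokir*, *homod*); -vol when the stem ends in a vowel (*ahehi*, *lotuho*, *iu*).
Since the final sound of *arai* is /i/ (a vowel), it takes -vol, giving *araivol*.
The final sound of *duzor* is /r/, which is a consonant, so the suffix is -ebe, giving *duzorebe*.

araivol, duzorebe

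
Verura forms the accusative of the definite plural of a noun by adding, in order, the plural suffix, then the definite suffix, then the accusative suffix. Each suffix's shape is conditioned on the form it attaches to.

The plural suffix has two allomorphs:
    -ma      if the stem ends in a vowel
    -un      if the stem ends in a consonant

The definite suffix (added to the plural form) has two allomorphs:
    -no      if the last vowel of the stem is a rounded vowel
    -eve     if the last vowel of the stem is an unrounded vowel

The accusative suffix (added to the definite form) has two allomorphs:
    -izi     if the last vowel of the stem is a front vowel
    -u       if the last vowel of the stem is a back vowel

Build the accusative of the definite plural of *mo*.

momaeveizi

Since the final sound of *mo* is /o/ (a vowel), it takes -ma, giving *moma*.
The last vowel of the plural form *moma* is /a/, which is an unrounded vowel, so the definite suffix is -eve, giving *momaeve*.
The last vowel of the definite form *momaeve* is /e/, which is a front vowel, so the accusative suffix is -izi, giving *momaeveizi*.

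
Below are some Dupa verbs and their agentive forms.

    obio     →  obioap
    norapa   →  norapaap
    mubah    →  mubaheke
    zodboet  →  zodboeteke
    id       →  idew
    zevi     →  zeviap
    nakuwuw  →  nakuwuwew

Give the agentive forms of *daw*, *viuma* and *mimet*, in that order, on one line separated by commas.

The pattern is voicing of the final sound: -eke when the stem ends in a voiceless consonant (*mubah*, *zodboet*); -ew when the stem ends in a voiced consonant (*id*, *nakuwuw*); -ap when the stem ends in a vowel (*obio*, *norapa*, *zevi*).
*daw*: final sound = /w/, a voiced consonant → -ew → *dawew*.
*viuma* — final sound /a/ (a vowel) → -ap → *viumaap*.
The final sound of *mimet* is /t/, which is a voiceless consonant, so the suffix is -eke, giving *mimeteke*.

dawew, viumaap, mimeteke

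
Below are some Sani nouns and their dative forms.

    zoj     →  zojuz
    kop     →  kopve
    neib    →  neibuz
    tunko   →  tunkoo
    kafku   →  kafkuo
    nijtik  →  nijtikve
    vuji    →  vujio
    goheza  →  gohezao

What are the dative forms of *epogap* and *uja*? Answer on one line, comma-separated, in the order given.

The suffix is conditioned by the final sound: -ve when the stem ends in a voiceless consonant (*kop*, *nijtik*); -uz when the stem ends in a voiced consonant (*zoj*, *neib*); -o when the stem ends in a vowel (*tunko*, *kafku*, *vuji*, *goheza*).
*epogap* — final sound /p/ (a voiceless consonant) → -ve → *epogapve*.
*uja*: final sound = /a/, a vowel → -o → *ujao*.

epogapve, ujao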